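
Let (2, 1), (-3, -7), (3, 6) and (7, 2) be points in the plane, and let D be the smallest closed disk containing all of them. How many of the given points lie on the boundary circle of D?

3

A smallest enclosing disk is always determined by at most three of the input points on its boundary.
The minimum enclosing circle is determined by three boundary points: (-3, -7), (3, 6), (7, 2).
Their circumcentre is (13/38, -25/38) with r² = 37105/722.
The farthest remaining point (2, 1) is at distance² 3969/722 ≤ 37105/722.
The points at distance exactly r from the centre are (-3, -7), (3, 6), (7, 2) — 3 points.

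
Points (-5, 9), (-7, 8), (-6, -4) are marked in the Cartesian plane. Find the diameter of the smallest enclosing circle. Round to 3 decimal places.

Call the three points A, B, C in the order given.
Side lengths²: AB² = 5, AC² = 170, BC² = 145.
Since AC² = 170 ≥ 145 + 5 = 150, the angle opposite AC is not acute, so the smallest enclosing circle has AC as diameter.
Centre = midpoint of AC = (-5.5, 2.5), r² = 170/4 = 42.5.
Diameter = 2r = 2√(42.5) ≈ 13.038.

13.038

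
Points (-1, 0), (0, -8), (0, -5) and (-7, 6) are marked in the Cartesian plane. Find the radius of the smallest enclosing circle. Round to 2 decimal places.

7.83

A smallest enclosing disk is always determined by at most three of the input points on its boundary.
The farthest pair is (0, -8)–(-7, 6) with squared distance 245. The circle on this segment as diameter has centre (-3.5, -1) and r² = 245/4 = 61.25.
Check (-1, 0): distance² to centre = 7.25 ≤ 61.25, so it lies inside.
All remaining points lie in this disk, and no smaller disk contains both endpoints, so this is the minimum enclosing circle.
r = √(61.25) ≈ 7.83.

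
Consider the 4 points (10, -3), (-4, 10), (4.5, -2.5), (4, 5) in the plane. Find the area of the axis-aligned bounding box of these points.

x ranges over [-4, 10], width 14.
y ranges over [-3, 10], height 13.
Area = 14 × 13 = 182.

182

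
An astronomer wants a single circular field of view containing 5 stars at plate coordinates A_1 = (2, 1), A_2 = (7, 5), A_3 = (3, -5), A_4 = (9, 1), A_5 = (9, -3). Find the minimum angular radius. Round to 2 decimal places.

5.39

The farthest pair is A_2–A_3 with squared distance 116. The circle on this segment as diameter has centre (5, 0) and r² = 116/4 = 29.
Check A_1: distance² to centre = 10 ≤ 29, so it lies inside.
All remaining points lie in this disk, and no smaller disk contains both endpoints, so this is the minimum enclosing circle.
r = √29 ≈ 5.39.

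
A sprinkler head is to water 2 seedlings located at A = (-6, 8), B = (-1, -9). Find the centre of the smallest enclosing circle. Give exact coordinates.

(-3.5, -0.5)

The smallest circle enclosing two points has them as diameter endpoints.
Centre = midpoint = (-3.5, -0.5); r² = |AB|²/4 = 314/4 = 78.5.
Centre = (-3.5, -0.5).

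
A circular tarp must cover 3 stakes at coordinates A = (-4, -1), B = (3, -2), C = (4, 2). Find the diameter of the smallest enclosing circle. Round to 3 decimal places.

8.544

Side lengths²: AB² = 50, AC² = 73, BC² = 17.
Since AC² = 73 ≥ 50 + 17 = 67, the angle opposite AC is not acute, so the smallest enclosing circle has AC as diameter.
Centre = midpoint of AC = (0, 0.5), r² = 73/4 = 18.25.
Diameter = 2r = 2√(18.25) ≈ 8.544.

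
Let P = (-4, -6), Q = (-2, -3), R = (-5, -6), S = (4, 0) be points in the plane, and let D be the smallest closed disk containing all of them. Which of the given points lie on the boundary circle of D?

R, S

A smallest enclosing disk is always determined by at most three of the input points on its boundary.
The farthest pair is R–S with squared distance 117. The circle on this segment as diameter has centre (-0.5, -3) and r² = 117/4 = 29.25.
Check P: distance² to centre = 21.25 ≤ 29.25, so it lies inside.
All remaining points lie in this disk, and no smaller disk contains both endpoints, so this is the minimum enclosing circle.
The points at distance exactly r from the centre are R, S — 2 points.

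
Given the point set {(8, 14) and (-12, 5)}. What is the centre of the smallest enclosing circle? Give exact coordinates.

The smallest circle enclosing two points has them as diameter endpoints.
Centre = midpoint = (-2, 9.5); r² = |(8, 14)−(-12, 5)|²/4 = 481/4 = 120.25.
Centre = (-2, 9.5).

(-2, 9.5)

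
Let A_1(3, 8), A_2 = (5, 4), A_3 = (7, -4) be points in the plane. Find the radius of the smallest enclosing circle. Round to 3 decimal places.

6.325

Side lengths²: A_1A_2² = 20, A_1A_3² = 160, A_2A_3² = 68.
Since A_1A_3² = 160 ≥ 68 + 20 = 88, the angle opposite A_1A_3 is not acute, so the smallest enclosing circle has A_1A_3 as diameter.
Centre = midpoint of A_1A_3 = (5, 2), r² = 160/4 = 40.
r = √40 ≈ 6.325.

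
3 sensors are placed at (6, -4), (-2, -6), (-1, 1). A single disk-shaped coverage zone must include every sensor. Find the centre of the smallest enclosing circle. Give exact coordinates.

(40/27, -79/27)

Call the three points A, B, C in the order given.
Side lengths²: AB² = 68, AC² = 74, BC² = 50.
Since AC² = 74 < 68 + 50 = 118, the triangle is acute, so the smallest enclosing circle is the circumcircle.
Circumcentre = (40/27, -79/27), r² = 15725/729.
Centre = (40/27, -79/27).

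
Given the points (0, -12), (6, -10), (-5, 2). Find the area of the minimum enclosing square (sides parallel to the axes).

The bounding box has width 11 and height 14.
An axis-aligned square enclosing the set must have side ≥ max(width, height).
So the minimum side is max(11, 14) = 14.
Area = 14² = 196.

196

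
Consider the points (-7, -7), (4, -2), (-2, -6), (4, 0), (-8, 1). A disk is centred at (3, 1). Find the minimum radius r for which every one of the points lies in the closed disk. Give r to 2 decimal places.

12.81

The required radius is the distance from (3, 1) to the farthest point.
Squared distances: 164, 10, 74, 2, 121.
Maximum is 164, attained at (-7, -7).
r = √164 ≈ 12.81.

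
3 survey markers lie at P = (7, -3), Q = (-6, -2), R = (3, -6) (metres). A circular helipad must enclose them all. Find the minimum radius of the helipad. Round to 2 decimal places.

6.52

Side lengths²: PQ² = 170, PR² = 25, QR² = 97.
Since PQ² = 170 ≥ 97 + 25 = 122, the angle opposite PQ is not acute, so the smallest enclosing circle has PQ as diameter.
Centre = midpoint of PQ = (0.5, -2.5), r² = 170/4 = 42.5.
r = √(42.5) ≈ 6.52.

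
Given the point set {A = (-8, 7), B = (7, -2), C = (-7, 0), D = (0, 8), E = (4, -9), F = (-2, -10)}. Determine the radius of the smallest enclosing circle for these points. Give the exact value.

10

A smallest enclosing disk is always determined by at most three of the input points on its boundary.
The farthest pair is A–E with squared distance 400. The circle on this segment as diameter has centre (-2, -1) and r² = 400/4 = 100.
Check B: distance² to centre = 82 ≤ 100, so it lies inside.
All remaining points lie in this disk, and no smaller disk contains both endpoints, so this is the minimum enclosing circle.
r = √100 = 10.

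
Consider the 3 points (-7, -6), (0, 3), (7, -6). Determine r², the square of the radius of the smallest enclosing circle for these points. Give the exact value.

4225/81

Call the three points A, B, C in the order given.
Side lengths²: AB² = 130, AC² = 196, BC² = 130.
Since AC² = 196 < 130 + 130 = 260, the triangle is acute, so the smallest enclosing circle is the circumcircle.
Circumcentre = (0, -38/9), r² = 4225/81.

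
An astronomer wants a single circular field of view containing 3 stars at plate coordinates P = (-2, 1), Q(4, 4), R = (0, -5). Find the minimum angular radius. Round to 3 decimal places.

Side lengths²: PQ² = 45, PR² = 40, QR² = 97.
Since QR² = 97 ≥ 45 + 40 = 85, the angle opposite QR is not acute, so the smallest enclosing circle has QR as diameter.
Centre = midpoint of QR = (2, -0.5), r² = 97/4 = 24.25.
r = √(24.25) ≈ 4.924.

4.924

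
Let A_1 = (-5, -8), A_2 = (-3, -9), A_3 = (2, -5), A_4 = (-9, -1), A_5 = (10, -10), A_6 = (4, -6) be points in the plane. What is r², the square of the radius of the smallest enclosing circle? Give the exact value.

110.5

A smallest enclosing disk is always determined by at most three of the input points on its boundary.
The farthest pair is A_4–A_5 with squared distance 442. The circle on this segment as diameter has centre (0.5, -5.5) and r² = 442/4 = 110.5.
Check A_1: distance² to centre = 36.5 ≤ 110.5, so it lies inside.
All remaining points lie in this disk, and no smaller disk contains both endpoints, so this is the minimum enclosing circle.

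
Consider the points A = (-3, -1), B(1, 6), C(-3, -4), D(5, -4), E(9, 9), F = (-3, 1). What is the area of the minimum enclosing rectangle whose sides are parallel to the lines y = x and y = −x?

175

In coordinates u = x + y, v = x − y the rectangle is axis-aligned; the map (x,y)→(u,v) scales areas by 2.
u-values: -4, 7, -7, 1, 18, -2; range = 18 − (-7) = 25.
v-values: -2, -5, 1, 9, 0, -4; range = 9 − (-5) = 14.
Area = (25 × 14) / 2 = 175.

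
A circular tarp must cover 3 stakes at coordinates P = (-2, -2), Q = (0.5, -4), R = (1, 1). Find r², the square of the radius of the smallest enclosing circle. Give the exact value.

4141/648

Side lengths²: PQ² = 10.25, PR² = 18, QR² = 25.25.
Since QR² = 25.25 < 18 + 10.25 = 28.25, the triangle is acute, so the smallest enclosing circle is the circumcircle.
Circumcentre = (17/36, -53/36), r² = 4141/648.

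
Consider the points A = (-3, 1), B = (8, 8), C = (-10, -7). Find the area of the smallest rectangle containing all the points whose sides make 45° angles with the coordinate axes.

In coordinates u = x + y, v = x − y the rectangle is axis-aligned; the map (x,y)→(u,v) scales areas by 2.
u-values: -2, 16, -17; range = 16 − (-17) = 33.
v-values: -4, 0, -3; range = 0 − (-4) = 4.
Area = (33 × 4) / 2 = 66.

66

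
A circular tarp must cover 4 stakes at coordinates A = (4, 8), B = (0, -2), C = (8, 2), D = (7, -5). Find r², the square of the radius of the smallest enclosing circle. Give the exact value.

44.5

By Welzl's lemma the MEC is supported by two points (diametrically opposite) or three points (on a circumcircle).
The farthest pair is A–D with squared distance 178. The circle on this segment as diameter has centre (5.5, 1.5) and r² = 178/4 = 44.5.
Check B: distance² to centre = 42.5 ≤ 44.5, so it lies inside.
All remaining points lie in this disk, and no smaller disk contains both endpoints, so this is the minimum enclosing circle.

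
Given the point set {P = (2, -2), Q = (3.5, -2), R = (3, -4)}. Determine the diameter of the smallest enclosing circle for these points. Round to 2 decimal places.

Side lengths²: PQ² = 2.25, PR² = 5, QR² = 4.25.
Since PR² = 5 < 4.25 + 2.25 = 6.5, the triangle is acute, so the smallest enclosing circle is the circumcircle.
Circumcentre = (2.75, -2.875), r² = 1.328125.
Diameter = 2r = 2√(1.328125) ≈ 2.30.

2.30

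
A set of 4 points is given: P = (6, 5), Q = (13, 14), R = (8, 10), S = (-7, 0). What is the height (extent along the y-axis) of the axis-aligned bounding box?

max y = 14, min y = 0, so height = 14.

14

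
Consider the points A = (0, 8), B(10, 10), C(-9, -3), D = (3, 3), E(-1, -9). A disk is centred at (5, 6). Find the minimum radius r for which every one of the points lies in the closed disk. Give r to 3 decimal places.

The required radius is the distance from (5, 6) to the farthest point.
Squared distances: 29, 41, 277, 13, 261.
Maximum is 277, attained at C.
r = √277 ≈ 16.643.

16.643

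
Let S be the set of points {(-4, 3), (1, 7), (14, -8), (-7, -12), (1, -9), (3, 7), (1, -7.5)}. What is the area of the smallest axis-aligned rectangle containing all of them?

x ranges over [-7, 14], width 21.
y ranges over [-12, 7], height 19.
Area = 21 × 19 = 399.

399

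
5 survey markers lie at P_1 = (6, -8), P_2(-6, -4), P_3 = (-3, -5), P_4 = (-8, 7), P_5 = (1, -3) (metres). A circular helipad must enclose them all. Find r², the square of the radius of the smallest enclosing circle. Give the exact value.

A smallest enclosing disk is always determined by at most three of the input points on its boundary.
The farthest pair is P_1–P_4 with squared distance 421. The circle on this segment as diameter has centre (-1, -0.5) and r² = 421/4 = 105.25.
Check P_2: distance² to centre = 37.25 ≤ 105.25, so it lies inside.
All remaining points lie in this disk, and no smaller disk contains both endpoints, so this is the minimum enclosing circle.

105.25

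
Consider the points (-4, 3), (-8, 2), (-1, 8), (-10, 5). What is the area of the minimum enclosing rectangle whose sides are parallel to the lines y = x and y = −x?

In coordinates u = x + y, v = x − y the rectangle is axis-aligned; the map (x,y)→(u,v) scales areas by 2.
u-values: -1, -6, 7, -5; range = 7 − (-6) = 13.
v-values: -7, -10, -9, -15; range = -7 − (-15) = 8.
Area = (13 × 8) / 2 = 52.

52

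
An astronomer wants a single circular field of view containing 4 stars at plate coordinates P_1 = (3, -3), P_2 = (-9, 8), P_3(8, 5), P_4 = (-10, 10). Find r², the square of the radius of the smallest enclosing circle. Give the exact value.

The minimum enclosing circle of a finite set is fixed by two of the points (as a diameter) or three (as a circumcircle).
The minimum enclosing circle is determined by three boundary points: P_1, P_3, P_4.
Their circumcentre is (-41/26, 141/26) with r² = 31061/338.
The farthest remaining point P_2 is at distance² 20869/338 ≤ 31061/338.

31061/338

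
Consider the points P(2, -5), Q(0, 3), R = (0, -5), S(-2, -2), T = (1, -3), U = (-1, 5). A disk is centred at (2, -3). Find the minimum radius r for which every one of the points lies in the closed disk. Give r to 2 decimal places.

8.54

The required radius is the distance from (2, -3) to the farthest point.
Squared distances: 4, 40, 8, 17, 1, 73.
Maximum is 73, attained at U.
r = √73 ≈ 8.54.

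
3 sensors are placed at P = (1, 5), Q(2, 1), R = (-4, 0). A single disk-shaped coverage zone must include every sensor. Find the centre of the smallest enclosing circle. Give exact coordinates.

(-1.3, 2.3)

Side lengths²: PQ² = 17, PR² = 50, QR² = 37.
Since PR² = 50 < 37 + 17 = 54, the triangle is acute, so the smallest enclosing circle is the circumcircle.
Circumcentre = (-1.3, 2.3), r² = 12.58.
Centre = (-1.3, 2.3).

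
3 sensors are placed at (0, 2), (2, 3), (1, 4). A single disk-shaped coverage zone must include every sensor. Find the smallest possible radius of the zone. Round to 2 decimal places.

Call the three points A, B, C in the order given.
Side lengths²: AB² = 5, AC² = 5, BC² = 2.
Since AC² = 5 < 5 + 2 = 7, the triangle is acute, so the smallest enclosing circle is the circumcircle.
Circumcentre = (5/6, 17/6), r² = 25/18.
r = √(25/18) ≈ 1.18.

1.18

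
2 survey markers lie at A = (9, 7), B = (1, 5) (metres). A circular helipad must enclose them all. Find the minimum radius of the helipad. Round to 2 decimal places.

The smallest circle enclosing two points has them as diameter endpoints.
Centre = midpoint = (5, 6); r² = |AB|²/4 = 68/4 = 17.
r = √17 ≈ 4.12.

4.12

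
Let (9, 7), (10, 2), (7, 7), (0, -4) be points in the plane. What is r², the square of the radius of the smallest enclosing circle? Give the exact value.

50.5

By Welzl's lemma the MEC is supported by two points (diametrically opposite) or three points (on a circumcircle).
The farthest pair is (9, 7)–(0, -4) with squared distance 202. The circle on this segment as diameter has centre (4.5, 1.5) and r² = 202/4 = 50.5.
Check (10, 2): distance² to centre = 30.5 ≤ 50.5, so it lies inside.
All remaining points lie in this disk, and no smaller disk contains both endpoints, so this is the minimum enclosing circle.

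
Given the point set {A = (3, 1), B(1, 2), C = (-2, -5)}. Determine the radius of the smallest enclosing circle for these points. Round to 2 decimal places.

3.91

Side lengths²: AB² = 5, AC² = 61, BC² = 58.
Since AC² = 61 < 58 + 5 = 63, the triangle is acute, so the smallest enclosing circle is the circumcircle.
Circumcentre = (11/34, -63/34), r² = 8845/578.
r = √(8845/578) ≈ 3.91.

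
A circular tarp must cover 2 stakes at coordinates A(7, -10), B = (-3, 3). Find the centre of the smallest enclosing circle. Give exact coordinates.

(2, -3.5)

The smallest circle enclosing two points has them as diameter endpoints.
Centre = midpoint = (2, -3.5); r² = |AB|²/4 = 269/4 = 67.25.
Centre = (2, -3.5).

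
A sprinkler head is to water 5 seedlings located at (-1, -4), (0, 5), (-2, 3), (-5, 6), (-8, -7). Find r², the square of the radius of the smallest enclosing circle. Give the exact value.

A smallest enclosing disk is always determined by at most three of the input points on its boundary.
The farthest pair is (0, 5)–(-8, -7) with squared distance 208. The circle on this segment as diameter has centre (-4, -1) and r² = 208/4 = 52.
Check (-1, -4): distance² to centre = 18 ≤ 52, so it lies inside.
All remaining points lie in this disk, and no smaller disk contains both endpoints, so this is the minimum enclosing circle.

52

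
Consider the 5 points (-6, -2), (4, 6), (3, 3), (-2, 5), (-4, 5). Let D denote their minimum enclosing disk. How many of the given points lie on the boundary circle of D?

2

The minimum enclosing circle of a finite set is fixed by two of the points (as a diameter) or three (as a circumcircle).
The farthest pair is (-6, -2)–(4, 6) with squared distance 164. The circle on this segment as diameter has centre (-1, 2) and r² = 164/4 = 41.
Check (3, 3): distance² to centre = 17 ≤ 41, so it lies inside.
All remaining points lie in this disk, and no smaller disk contains both endpoints, so this is the minimum enclosing circle.
The points at distance exactly r from the centre are (-6, -2), (4, 6) — 2 points.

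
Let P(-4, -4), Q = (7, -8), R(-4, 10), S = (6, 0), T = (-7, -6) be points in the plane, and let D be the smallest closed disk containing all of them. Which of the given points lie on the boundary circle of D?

Q, R, T

The minimum enclosing circle of a finite set is fixed by two of the points (as a diameter) or three (as a circumcircle).
The minimum enclosing circle is determined by three boundary points: Q, R, T.
Their circumcentre is (51/46, 35/46) with r² = 117925/1058.
The farthest remaining point P is at distance² 51593/1058 ≤ 117925/1058.
The points at distance exactly r from the centre are Q, R, T — 3 points.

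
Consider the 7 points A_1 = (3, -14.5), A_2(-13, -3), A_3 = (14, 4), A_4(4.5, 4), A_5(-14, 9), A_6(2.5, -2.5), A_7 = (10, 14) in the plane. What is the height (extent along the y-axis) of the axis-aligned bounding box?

28.5

max y = 14, min y = -14.5, so height = 28.5.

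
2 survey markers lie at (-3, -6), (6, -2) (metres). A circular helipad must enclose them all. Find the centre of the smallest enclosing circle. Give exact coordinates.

(1.5, -4)

The smallest circle enclosing two points has them as diameter endpoints.
Centre = midpoint = (1.5, -4); r² = |(-3, -6)−(6, -2)|²/4 = 97/4 = 24.25.
Centre = (1.5, -4).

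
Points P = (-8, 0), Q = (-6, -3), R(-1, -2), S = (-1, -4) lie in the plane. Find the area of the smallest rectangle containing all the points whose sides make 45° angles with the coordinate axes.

33

In coordinates u = x + y, v = x − y the rectangle is axis-aligned; the map (x,y)→(u,v) scales areas by 2.
u-values: -8, -9, -3, -5; range = -3 − (-9) = 6.
v-values: -8, -3, 1, 3; range = 3 − (-8) = 11.
Area = (6 × 11) / 2 = 33.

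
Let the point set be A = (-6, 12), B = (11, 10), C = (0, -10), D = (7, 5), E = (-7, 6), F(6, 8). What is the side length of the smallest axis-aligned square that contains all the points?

The bounding box has width 18 and height 22.
An axis-aligned square enclosing the set must have side ≥ max(width, height).
So the minimum side is max(18, 22) = 22.

22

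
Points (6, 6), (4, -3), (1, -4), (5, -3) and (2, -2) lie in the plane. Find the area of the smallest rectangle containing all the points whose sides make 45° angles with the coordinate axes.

In coordinates u = x + y, v = x − y the rectangle is axis-aligned; the map (x,y)→(u,v) scales areas by 2.
u-values: 12, 1, -3, 2, 0; range = 12 − (-3) = 15.
v-values: 0, 7, 5, 8, 4; range = 8 − 0 = 8.
Area = (15 × 8) / 2 = 60.

60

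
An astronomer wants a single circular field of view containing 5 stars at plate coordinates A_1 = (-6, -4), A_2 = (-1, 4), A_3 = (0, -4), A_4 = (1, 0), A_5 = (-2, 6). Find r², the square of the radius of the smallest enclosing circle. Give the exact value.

A smallest enclosing disk is always determined by at most three of the input points on its boundary.
The minimum enclosing circle is determined by three boundary points: A_1, A_3, A_5.
Their circumcentre is (-3, 0.6) with r² = 30.16.
The farthest remaining point A_4 is at distance² 16.36 ≤ 30.16.

30.16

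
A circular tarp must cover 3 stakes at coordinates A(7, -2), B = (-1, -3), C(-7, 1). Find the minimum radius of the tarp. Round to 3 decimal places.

Side lengths²: AB² = 65, AC² = 205, BC² = 52.
Since AC² = 205 ≥ 65 + 52 = 117, the angle opposite AC is not acute, so the smallest enclosing circle has AC as diameter.
Centre = midpoint of AC = (0, -0.5), r² = 205/4 = 51.25.
r = √(51.25) ≈ 7.159.

7.159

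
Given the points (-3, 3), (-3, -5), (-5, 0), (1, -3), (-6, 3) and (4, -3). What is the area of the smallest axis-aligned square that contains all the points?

100

The bounding box has width 10 and height 8.
An axis-aligned square enclosing the set must have side ≥ max(width, height).
So the minimum side is max(10, 8) = 10.
Area = 10² = 100.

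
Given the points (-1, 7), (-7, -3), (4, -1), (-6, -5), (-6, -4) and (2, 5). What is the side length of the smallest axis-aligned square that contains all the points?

The bounding box has width 11 and height 12.
An axis-aligned square enclosing the set must have side ≥ max(width, height).
So the minimum side is max(11, 12) = 12.

12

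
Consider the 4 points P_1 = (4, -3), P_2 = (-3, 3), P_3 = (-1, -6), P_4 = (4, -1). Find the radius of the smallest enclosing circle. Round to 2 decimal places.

A smallest enclosing disk is always determined by at most three of the input points on its boundary.
The minimum enclosing circle is determined by three boundary points: P_1, P_2, P_3.
Their circumcentre is (-0.5, -7/6) with r² = 425/18.
The farthest remaining point P_4 is at distance² 365/18 ≤ 425/18.
r = √(425/18) ≈ 4.86.

4.86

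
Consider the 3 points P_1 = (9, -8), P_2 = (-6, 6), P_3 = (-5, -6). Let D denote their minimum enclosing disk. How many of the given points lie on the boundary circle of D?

Side lengths²: P_1P_2² = 421, P_1P_3² = 200, P_2P_3² = 145.
Since P_1P_2² = 421 ≥ 200 + 145 = 345, the angle opposite P_1P_2 is not acute, so the smallest enclosing circle has P_1P_2 as diameter.
Centre = midpoint of P_1P_2 = (1.5, -1), r² = 421/4 = 105.25.
The points at distance exactly r from the centre are P_1, P_2 — 2 points.

2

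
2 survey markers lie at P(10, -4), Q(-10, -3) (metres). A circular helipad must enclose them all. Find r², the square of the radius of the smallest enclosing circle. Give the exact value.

The smallest circle enclosing two points has them as diameter endpoints.
Centre = midpoint = (0, -3.5); r² = |PQ|²/4 = 401/4 = 100.25.

100.25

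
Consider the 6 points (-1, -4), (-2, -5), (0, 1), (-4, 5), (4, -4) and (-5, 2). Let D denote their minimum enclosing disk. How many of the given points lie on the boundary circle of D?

By Welzl's lemma the MEC is supported by two points (diametrically opposite) or three points (on a circumcircle).
The farthest pair is (-4, 5)–(4, -4) with squared distance 145. The circle on this segment as diameter has centre (0, 0.5) and r² = 145/4 = 36.25.
Check (-1, -4): distance² to centre = 21.25 ≤ 36.25, so it lies inside.
All remaining points lie in this disk, and no smaller disk contains both endpoints, so this is the minimum enclosing circle.
The points at distance exactly r from the centre are (-4, 5), (4, -4) — 2 points.

2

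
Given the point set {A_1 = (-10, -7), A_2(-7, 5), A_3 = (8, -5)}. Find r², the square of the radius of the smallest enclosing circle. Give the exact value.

9061/98

Side lengths²: A_1A_2² = 153, A_1A_3² = 328, A_2A_3² = 325.
Since A_1A_3² = 328 < 325 + 153 = 478, the triangle is acute, so the smallest enclosing circle is the circumcircle.
Circumcentre = (-19/14, -39/14), r² = 9061/98.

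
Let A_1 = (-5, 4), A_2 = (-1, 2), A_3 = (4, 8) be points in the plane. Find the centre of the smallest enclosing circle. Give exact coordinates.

Side lengths²: A_1A_2² = 20, A_1A_3² = 97, A_2A_3² = 61.
Since A_1A_3² = 97 ≥ 61 + 20 = 81, the angle opposite A_1A_3 is not acute, so the smallest enclosing circle has A_1A_3 as diameter.
Centre = midpoint of A_1A_3 = (-0.5, 6), r² = 97/4 = 24.25.
Centre = (-0.5, 6).

(-0.5, 6)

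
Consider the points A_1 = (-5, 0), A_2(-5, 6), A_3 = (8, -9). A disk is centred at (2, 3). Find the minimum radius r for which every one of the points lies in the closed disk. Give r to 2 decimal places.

The required radius is the distance from (2, 3) to the farthest point.
Squared distances: 58, 58, 180.
Maximum is 180, attained at A_3.
r = √180 ≈ 13.42.

13.42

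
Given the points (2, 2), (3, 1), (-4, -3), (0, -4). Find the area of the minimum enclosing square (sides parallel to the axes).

49

The bounding box has width 7 and height 6.
An axis-aligned square enclosing the set must have side ≥ max(width, height).
So the minimum side is max(7, 6) = 7.
Area = 7² = 49.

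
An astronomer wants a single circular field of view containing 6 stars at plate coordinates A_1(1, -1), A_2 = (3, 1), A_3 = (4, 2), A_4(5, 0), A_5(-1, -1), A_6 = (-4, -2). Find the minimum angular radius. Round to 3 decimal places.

4.610

The farthest pair is A_4–A_6 with squared distance 85. The circle on this segment as diameter has centre (0.5, -1) and r² = 85/4 = 21.25.
Check A_1: distance² to centre = 0.25 ≤ 21.25, so it lies inside.
All remaining points lie in this disk, and no smaller disk contains both endpoints, so this is the minimum enclosing circle.
r = √(21.25) ≈ 4.610.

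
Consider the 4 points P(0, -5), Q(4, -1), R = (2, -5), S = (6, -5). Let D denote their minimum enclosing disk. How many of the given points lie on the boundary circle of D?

3

By Welzl's lemma the MEC is supported by two points (diametrically opposite) or three points (on a circumcircle).
The minimum enclosing circle is determined by three boundary points: P, Q, S.
Their circumcentre is (3, -4) with r² = 10.
The farthest remaining point R is at distance² 2 ≤ 10.
The points at distance exactly r from the centre are P, Q, S — 3 points.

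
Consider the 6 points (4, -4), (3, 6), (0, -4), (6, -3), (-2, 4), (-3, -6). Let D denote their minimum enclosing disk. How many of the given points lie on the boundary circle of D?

The minimum enclosing circle of a finite set is fixed by two of the points (as a diameter) or three (as a circumcircle).
The farthest pair is (3, 6)–(-3, -6) with squared distance 180. The circle on this segment as diameter has centre (0, 0) and r² = 180/4 = 45.
Check (4, -4): distance² to centre = 32 ≤ 45, so it lies inside.
All remaining points lie in this disk, and no smaller disk contains both endpoints, so this is the minimum enclosing circle.
The points at distance exactly r from the centre are (3, 6), (6, -3), (-3, -6) — 3 points.

3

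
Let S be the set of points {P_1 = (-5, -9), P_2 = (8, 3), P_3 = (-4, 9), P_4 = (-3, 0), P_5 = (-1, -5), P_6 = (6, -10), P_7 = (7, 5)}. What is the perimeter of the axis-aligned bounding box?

Width = max x − min x = 8 − (-5) = 13.
Height = max y − min y = 9 − (-10) = 19.
Perimeter = 2(13 + 19) = 64.

64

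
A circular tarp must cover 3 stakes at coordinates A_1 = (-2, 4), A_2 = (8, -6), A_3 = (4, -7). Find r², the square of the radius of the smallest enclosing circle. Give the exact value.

Side lengths²: A_1A_2² = 200, A_1A_3² = 157, A_2A_3² = 17.
Since A_1A_2² = 200 ≥ 157 + 17 = 174, the angle opposite A_1A_2 is not acute, so the smallest enclosing circle has A_1A_2 as diameter.
Centre = midpoint of A_1A_2 = (3, -1), r² = 200/4 = 50.

50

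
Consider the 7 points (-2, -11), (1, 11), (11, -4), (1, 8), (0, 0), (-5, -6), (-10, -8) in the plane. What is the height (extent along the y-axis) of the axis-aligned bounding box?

22

max y = 11, min y = -11, so height = 22.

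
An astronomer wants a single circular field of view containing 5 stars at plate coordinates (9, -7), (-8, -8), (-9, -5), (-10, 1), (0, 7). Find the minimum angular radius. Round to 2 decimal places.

10.31

By Welzl's lemma the MEC is supported by two points (diametrically opposite) or three points (on a circumcircle).
The farthest pair is (9, -7)–(-10, 1) with squared distance 425. The circle on this segment as diameter has centre (-0.5, -3) and r² = 425/4 = 106.25.
Check (-8, -8): distance² to centre = 81.25 ≤ 106.25, so it lies inside.
All remaining points lie in this disk, and no smaller disk contains both endpoints, so this is the minimum enclosing circle.
r = √(106.25) ≈ 10.31.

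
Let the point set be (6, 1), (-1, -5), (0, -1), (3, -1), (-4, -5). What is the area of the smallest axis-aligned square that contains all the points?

The bounding box has width 10 and height 6.
An axis-aligned square enclosing the set must have side ≥ max(width, height).
So the minimum side is max(10, 6) = 10.
Area = 10² = 100.

100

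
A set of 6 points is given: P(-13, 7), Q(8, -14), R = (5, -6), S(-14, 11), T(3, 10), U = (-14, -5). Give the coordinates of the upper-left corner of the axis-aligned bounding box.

x-range [-14, 8], y-range [-14, 11].
The upper-left corner is (-14, 11).

(-14, 11)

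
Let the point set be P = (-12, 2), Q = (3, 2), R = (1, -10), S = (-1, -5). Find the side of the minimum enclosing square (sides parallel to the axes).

The bounding box has width 15 and height 12.
An axis-aligned square enclosing the set must have side ≥ max(width, height).
So the minimum side is max(15, 12) = 15.

15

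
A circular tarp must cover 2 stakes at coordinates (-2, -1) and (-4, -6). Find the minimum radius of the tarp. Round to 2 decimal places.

2.69

The smallest circle enclosing two points has them as diameter endpoints.
Centre = midpoint = (-3, -3.5); r² = |(-2, -1)−(-4, -6)|²/4 = 29/4 = 7.25.
r = √(7.25) ≈ 2.69.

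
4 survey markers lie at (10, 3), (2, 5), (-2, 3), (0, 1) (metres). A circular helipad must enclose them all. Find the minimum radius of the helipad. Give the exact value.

A smallest enclosing disk is always determined by at most three of the input points on its boundary.
The farthest pair is (10, 3)–(-2, 3) with squared distance 144. The circle on this segment as diameter has centre (4, 3) and r² = 144/4 = 36.
Check (2, 5): distance² to centre = 8 ≤ 36, so it lies inside.
All remaining points lie in this disk, and no smaller disk contains both endpoints, so this is the minimum enclosing circle.
r = √36 = 6.

6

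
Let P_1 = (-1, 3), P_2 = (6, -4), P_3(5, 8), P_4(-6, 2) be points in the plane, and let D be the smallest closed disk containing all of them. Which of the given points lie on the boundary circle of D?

P_2, P_3, P_4

By Welzl's lemma the MEC is supported by two points (diametrically opposite) or three points (on a circumcircle).
The minimum enclosing circle is determined by three boundary points: P_2, P_3, P_4.
Their circumcentre is (61/46, 38/23) with r² = 113825/2116.
The farthest remaining point P_1 is at distance² 15293/2116 ≤ 113825/2116.
The points at distance exactly r from the centre are P_2, P_3, P_4 — 3 points.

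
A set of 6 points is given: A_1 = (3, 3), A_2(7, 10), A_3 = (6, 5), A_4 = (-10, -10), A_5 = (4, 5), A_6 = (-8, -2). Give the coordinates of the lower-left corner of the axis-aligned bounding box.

x-range [-10, 7], y-range [-10, 10].
The lower-left corner is (-10, -10).

(-10, -10)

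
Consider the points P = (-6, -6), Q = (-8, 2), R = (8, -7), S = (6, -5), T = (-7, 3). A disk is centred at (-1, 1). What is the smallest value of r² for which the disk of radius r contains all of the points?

The required radius is the distance from (-1, 1) to the farthest point.
Squared distances: 74, 50, 145, 85, 40.
Maximum is 145, attained at R.

145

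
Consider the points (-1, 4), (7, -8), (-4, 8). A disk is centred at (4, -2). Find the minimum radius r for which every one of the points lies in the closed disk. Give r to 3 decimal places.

The required radius is the distance from (4, -2) to the farthest point.
Squared distances: 61, 45, 164.
Maximum is 164, attained at (-4, 8).
r = √164 ≈ 12.806.

12.806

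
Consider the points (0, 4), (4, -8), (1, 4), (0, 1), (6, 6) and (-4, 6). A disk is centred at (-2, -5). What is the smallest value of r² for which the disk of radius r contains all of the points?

185

The required radius is the distance from (-2, -5) to the farthest point.
Squared distances: 85, 45, 90, 40, 185, 125.
Maximum is 185, attained at (6, 6).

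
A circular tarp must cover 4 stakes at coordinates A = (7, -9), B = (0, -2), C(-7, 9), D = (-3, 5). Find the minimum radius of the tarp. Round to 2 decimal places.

By Welzl's lemma the MEC is supported by two points (diametrically opposite) or three points (on a circumcircle).
The farthest pair is A–C with squared distance 520. The circle on this segment as diameter has centre (0, 0) and r² = 520/4 = 130.
Check B: distance² to centre = 4 ≤ 130, so it lies inside.
All remaining points lie in this disk, and no smaller disk contains both endpoints, so this is the minimum enclosing circle.
r = √130 ≈ 11.40.

11.40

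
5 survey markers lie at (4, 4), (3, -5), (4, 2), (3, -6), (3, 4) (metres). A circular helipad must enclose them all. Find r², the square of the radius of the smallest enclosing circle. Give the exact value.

A smallest enclosing disk is always determined by at most three of the input points on its boundary.
The farthest pair is (4, 4)–(3, -6) with squared distance 101. The circle on this segment as diameter has centre (3.5, -1) and r² = 101/4 = 25.25.
Check (3, -5): distance² to centre = 16.25 ≤ 25.25, so it lies inside.
All remaining points lie in this disk, and no smaller disk contains both endpoints, so this is the minimum enclosing circle.

25.25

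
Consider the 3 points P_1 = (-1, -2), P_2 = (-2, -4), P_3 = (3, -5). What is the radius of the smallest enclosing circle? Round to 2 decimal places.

Side lengths²: P_1P_2² = 5, P_1P_3² = 25, P_2P_3² = 26.
Since P_2P_3² = 26 < 25 + 5 = 30, the triangle is acute, so the smallest enclosing circle is the circumcircle.
Circumcentre = (13/22, -89/22), r² = 1625/242.
r = √(1625/242) ≈ 2.59.

2.59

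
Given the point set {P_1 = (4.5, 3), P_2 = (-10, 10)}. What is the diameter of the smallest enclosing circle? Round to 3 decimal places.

16.101

The smallest circle enclosing two points has them as diameter endpoints.
Centre = midpoint = (-2.75, 6.5); r² = |P_1P_2|²/4 = 259.25/4 = 64.8125.
Diameter = 2r = 2√(64.8125) ≈ 16.101.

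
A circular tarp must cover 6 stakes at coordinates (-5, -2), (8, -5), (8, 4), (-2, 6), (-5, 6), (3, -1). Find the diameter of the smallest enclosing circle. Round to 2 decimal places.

A smallest enclosing disk is always determined by at most three of the input points on its boundary.
The farthest pair is (8, -5)–(-5, 6) with squared distance 290. The circle on this segment as diameter has centre (1.5, 0.5) and r² = 290/4 = 72.5.
Check (-5, -2): distance² to centre = 48.5 ≤ 72.5, so it lies inside.
All remaining points lie in this disk, and no smaller disk contains both endpoints, so this is the minimum enclosing circle.
Diameter = 2r = 2√(72.5) ≈ 17.03.

17.03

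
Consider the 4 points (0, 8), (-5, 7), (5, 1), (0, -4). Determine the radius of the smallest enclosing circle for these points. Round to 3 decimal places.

6.227

By Welzl's lemma the MEC is supported by two points (diametrically opposite) or three points (on a circumcircle).
The minimum enclosing circle is determined by three boundary points: (-5, 7), (5, 1), (0, -4).
Their circumcentre is (-1.125, 2.125) with r² = 38.78125.
The farthest remaining point (0, 8) is at distance² 35.78125 ≤ 38.78125.
r = √(38.78125) ≈ 6.227.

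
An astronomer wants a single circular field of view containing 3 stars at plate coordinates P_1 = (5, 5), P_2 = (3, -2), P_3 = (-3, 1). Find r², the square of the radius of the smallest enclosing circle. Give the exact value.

20.703125

Side lengths²: P_1P_2² = 53, P_1P_3² = 80, P_2P_3² = 45.
Since P_1P_3² = 80 < 53 + 45 = 98, the triangle is acute, so the smallest enclosing circle is the circumcircle.
Circumcentre = (1.375, 2.25), r² = 20.703125.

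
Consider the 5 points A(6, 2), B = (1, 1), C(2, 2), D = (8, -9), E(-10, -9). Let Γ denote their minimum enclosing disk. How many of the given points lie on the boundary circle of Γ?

The minimum enclosing circle is determined by three boundary points: A, D, E.
Their circumcentre is (-1, -109/22) with r² = 47125/484.
The farthest remaining point C is at distance² 27765/484 ≤ 47125/484.
The points at distance exactly r from the centre are A, D, E — 3 points.

3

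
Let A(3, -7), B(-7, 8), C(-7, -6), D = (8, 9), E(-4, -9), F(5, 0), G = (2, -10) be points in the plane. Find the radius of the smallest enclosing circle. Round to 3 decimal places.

10.880

A smallest enclosing disk is always determined by at most three of the input points on its boundary.
The minimum enclosing circle is determined by three boundary points: B, D, E.
Their circumcentre is (44/43, 28/43) with r² = 218881/1849.
The farthest remaining point G is at distance² 211528/1849 ≤ 218881/1849.
r = √(218881/1849) ≈ 10.880.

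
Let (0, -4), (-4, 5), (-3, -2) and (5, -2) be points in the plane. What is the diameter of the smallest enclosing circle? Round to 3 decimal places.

11.402

The minimum enclosing circle of a finite set is fixed by two of the points (as a diameter) or three (as a circumcircle).
The farthest pair is (-4, 5)–(5, -2) with squared distance 130. The circle on this segment as diameter has centre (0.5, 1.5) and r² = 130/4 = 32.5.
Check (0, -4): distance² to centre = 30.5 ≤ 32.5, so it lies inside.
All remaining points lie in this disk, and no smaller disk contains both endpoints, so this is the minimum enclosing circle.
Diameter = 2r = 2√(32.5) ≈ 11.402.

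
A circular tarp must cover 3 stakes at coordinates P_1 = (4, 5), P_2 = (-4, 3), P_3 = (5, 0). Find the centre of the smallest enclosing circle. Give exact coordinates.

Side lengths²: P_1P_2² = 68, P_1P_3² = 26, P_2P_3² = 90.
Since P_2P_3² = 90 < 68 + 26 = 94, the triangle is acute, so the smallest enclosing circle is the circumcircle.
Circumcentre = (4/7, 12/7), r² = 1105/49.
Centre = (4/7, 12/7).

(4/7, 12/7)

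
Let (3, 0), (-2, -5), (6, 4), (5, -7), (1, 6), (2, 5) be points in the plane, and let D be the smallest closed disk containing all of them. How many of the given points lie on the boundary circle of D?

By Welzl's lemma the MEC is supported by two points (diametrically opposite) or three points (on a circumcircle).
The farthest pair is (5, -7)–(1, 6) with squared distance 185. The circle on this segment as diameter has centre (3, -0.5) and r² = 185/4 = 46.25.
Check (3, 0): distance² to centre = 0.25 ≤ 46.25, so it lies inside.
All remaining points lie in this disk, and no smaller disk contains both endpoints, so this is the minimum enclosing circle.
The points at distance exactly r from the centre are (5, -7), (1, 6) — 2 points.

2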